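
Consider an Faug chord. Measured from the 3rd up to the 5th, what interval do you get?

The chord tones of F+ (F augmented) are F A C#.
3rd = A; 5th = C#.
From A to C# is 4 semitones, exactly the major third.

M3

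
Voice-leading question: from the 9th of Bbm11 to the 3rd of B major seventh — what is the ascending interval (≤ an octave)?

Bbm11 has C as its 9th, and B major seventh has D# as its 3rd.
From C to D#: 3 semitones over a second = augmented.

augmented second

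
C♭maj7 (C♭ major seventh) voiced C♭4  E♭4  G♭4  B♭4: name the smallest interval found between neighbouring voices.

Adjacent intervals: C♭4→E♭4 = major third; E♭4→G♭4 = minor third; G♭4→B♭4 = major third.
The smallest is E♭4 to G♭4, a minor third (3 semitones).

minor 3rd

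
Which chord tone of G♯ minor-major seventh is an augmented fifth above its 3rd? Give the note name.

The chord tones of G♯m(maj7) are G♯, B, D♯, F𝄪.
The 3rd is B. An augmented fifth above B is F𝄪.
F𝄪 is the chord's 7th.

F##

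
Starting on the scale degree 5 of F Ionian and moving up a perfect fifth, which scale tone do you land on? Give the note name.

G

The scale is F G A Bb C D E.
The scale degree 5 is C; a perfect fifth above that is G — scale degree 2.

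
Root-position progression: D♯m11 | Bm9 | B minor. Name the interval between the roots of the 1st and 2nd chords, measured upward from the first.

minor sixth

The roots are D♯ and B.
D♯ up to B is 8 semitones, a half step narrower than a major sixth, so the interval is minor.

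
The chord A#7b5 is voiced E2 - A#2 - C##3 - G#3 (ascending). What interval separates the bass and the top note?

The outer voices are E2 and G#3.
From E to G# is 16 semitones, exactly the major tenth.

M10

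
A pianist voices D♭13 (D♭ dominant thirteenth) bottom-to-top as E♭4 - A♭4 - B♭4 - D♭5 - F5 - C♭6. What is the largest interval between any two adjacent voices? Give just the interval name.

Adjacent intervals: E♭4→A♭4 = perfect fourth; A♭4→B♭4 = major second; B♭4→D♭5 = minor third; D♭5→F5 = major third; F5→C♭6 = diminished fifth.
The largest is F5 to C♭6, a diminished fifth (6 semitones).

diminished fifth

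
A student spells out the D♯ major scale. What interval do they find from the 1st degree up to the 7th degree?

major seventh

The scale runs D♯ E♯ F𝄪 G♯ A♯ B♯ C𝄪.
So we need the interval from D♯ up to C𝄪.
D♯ up to C𝄪 spans 7 letter names and 11 semitones — a major seventh.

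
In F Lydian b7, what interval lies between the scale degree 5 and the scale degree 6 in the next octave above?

major ninth

The scale runs F G A B C D E♭.
The scale degree 5 is C and the 6th degree (up an octave) is D.
From C to D is 14 semitones, exactly the major ninth.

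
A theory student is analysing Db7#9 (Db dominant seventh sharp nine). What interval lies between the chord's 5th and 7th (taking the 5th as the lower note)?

Spelling the chord: Db–F–Ab–Cb–E.
That puts Ab below Cb.
Ab up to Cb is 3 semitones, a half step narrower than a major third, so the interval is minor.

minor 3rd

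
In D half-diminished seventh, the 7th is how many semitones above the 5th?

4

Dø7 (D half-diminished seventh): D, F, Ab, C.
Ab to C is a major third: 4 semitones.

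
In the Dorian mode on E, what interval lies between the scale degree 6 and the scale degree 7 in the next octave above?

The scale runs E F# G A B C# D.
The scale degree 6 is C# and the 7th degree (up an octave) is D.
9 letter names make it a ninth; at 13 semitones (a half step narrower than major) the quality is minor.

minor ninth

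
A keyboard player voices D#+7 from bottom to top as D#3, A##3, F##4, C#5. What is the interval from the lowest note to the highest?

m14

The outer voices are D#3 and C#5.
D# up to C# is 22 semitones, a half step narrower than a major fourteenth, so the interval is minor.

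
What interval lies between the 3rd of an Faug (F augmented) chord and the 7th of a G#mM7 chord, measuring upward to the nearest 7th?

The 3rd of Faug (F augmented) is A; the 7th of G#mM7 is F##.
A up to F## is 10 semitones, a half step wider than a major sixth, so the interval is augmented.

augmented sixth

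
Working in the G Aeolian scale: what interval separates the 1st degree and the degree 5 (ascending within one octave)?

P5

The scale runs G A Bb C D Eb F.
The 1st degree is G and the 5th degree is D.
From G to D is 7 semitones, exactly the perfect fifth.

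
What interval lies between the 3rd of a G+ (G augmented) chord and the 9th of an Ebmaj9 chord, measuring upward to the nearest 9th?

G+ (G augmented) has B as its 3rd, and Ebmaj9 has F as its 9th.
B up to F is 6 semitones, a half step narrower than a perfect fifth, so the interval is diminished.

diminished 5th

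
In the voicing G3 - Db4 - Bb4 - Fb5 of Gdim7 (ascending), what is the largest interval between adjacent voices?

M6

Adjacent intervals: G3→Db4 = diminished fifth; Db4→Bb4 = major sixth; Bb4→Fb5 = diminished fifth.
The largest is Db4 to Bb4, a major sixth (9 semitones).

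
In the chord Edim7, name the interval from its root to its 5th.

The chord tones of Edim7 are E–G–Bb–Db.
Root = E; 5th = Bb.
5 letter names make it a fifth; at 6 semitones (a half step narrower than perfect) the quality is diminished.

diminished 5th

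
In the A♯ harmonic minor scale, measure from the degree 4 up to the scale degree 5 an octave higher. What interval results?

major ninth

The scale runs A♯ B♯ C♯ D♯ E♯ F♯ G𝄪.
Degree 4 = D♯; scale degree 5 (up an octave) = E♯.
From D♯ to E♯ is 14 semitones, exactly the major ninth.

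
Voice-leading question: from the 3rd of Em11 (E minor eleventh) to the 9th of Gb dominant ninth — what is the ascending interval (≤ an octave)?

minor 2nd

Em11 (E minor eleventh) has G as its 3rd, and Gb dominant ninth has Ab as its 9th.
G up to Ab is 1 semitone, a half step narrower than a major second, so the interval is minor.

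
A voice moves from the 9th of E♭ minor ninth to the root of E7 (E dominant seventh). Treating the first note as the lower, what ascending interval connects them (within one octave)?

The 9th of E♭ minor ninth is F; the root of E7 (E dominant seventh) is E.
F up to E spans 7 letter names and 11 semitones — a major seventh.

major seventh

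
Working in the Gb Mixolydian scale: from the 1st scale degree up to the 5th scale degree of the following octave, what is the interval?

P12

The scale runs Gb Ab Bb Cb Db Eb Fb.
The 1st scale degree is Gb and the 5th degree (up an octave) is Db.
From Gb to Db is 19 semitones, exactly the perfect twelfth.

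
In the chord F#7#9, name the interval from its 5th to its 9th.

The chord tones of F#7#9 are F#-A#-C#-E-G##.
That puts C# below G##.
C# up to G## is 8 semitones, a half step wider than a perfect fifth, so the interval is augmented.

A5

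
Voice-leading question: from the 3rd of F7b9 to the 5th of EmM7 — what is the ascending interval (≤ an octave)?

major second

F7b9 has A as its 3rd, and EmM7 has B as its 5th.
A up to B spans 2 letter names and 2 semitones — a major second.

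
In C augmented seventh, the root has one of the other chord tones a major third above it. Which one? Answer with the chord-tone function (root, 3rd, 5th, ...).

3rd

C7#5 is spelled C, E, G♯, B♭.
The root is C. A major third above C is E.
E is the chord's 3rd.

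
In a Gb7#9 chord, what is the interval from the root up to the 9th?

augmented 9th

Gb7#9 is spelled Gb–Bb–Db–Fb–A.
Root = Gb; 9th = A.
From Gb to A: 15 semitones over a ninth = augmented.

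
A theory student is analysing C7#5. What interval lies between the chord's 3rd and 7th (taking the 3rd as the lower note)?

d5

Spelling the chord: C, E, G#, Bb.
The 3rd is E and the 7th is Bb.
From E to Bb: 6 semitones over a fifth = diminished.
That tritone between 3rd and 7th is what gives the dominant seventh its pull toward resolution.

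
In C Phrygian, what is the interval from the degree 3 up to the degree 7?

P5

The scale runs C D♭ E♭ F G A♭ B♭.
That puts E♭ below B♭.
Counting 5 letters and 7 half steps from E♭ gives a perfect fifth.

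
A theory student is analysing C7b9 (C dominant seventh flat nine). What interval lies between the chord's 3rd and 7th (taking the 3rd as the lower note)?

C dominant seventh flat nine: C-E-G-Bb-Db.
So we need the interval from E up to Bb.
E up to Bb is 6 semitones, a half step narrower than a perfect fifth, so the interval is diminished.

diminished fifth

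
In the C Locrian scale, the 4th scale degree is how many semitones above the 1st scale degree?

The scale is C D♭ E♭ F G♭ A♭ B♭.
C up to F is a perfect fourth — 5 semitones.

5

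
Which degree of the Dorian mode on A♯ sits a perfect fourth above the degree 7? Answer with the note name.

C#

The scale is A♯ B♯ C♯ D♯ E♯ F𝄪 G♯.
The degree 7 is G♯; a perfect fourth above that is C♯ — scale degree 3.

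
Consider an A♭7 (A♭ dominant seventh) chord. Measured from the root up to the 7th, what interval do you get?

A♭7: A♭ C E♭ G♭.
That puts A♭ below G♭.
7 letter names make it a seventh; at 10 semitones (a half step narrower than major) the quality is minor.

minor seventh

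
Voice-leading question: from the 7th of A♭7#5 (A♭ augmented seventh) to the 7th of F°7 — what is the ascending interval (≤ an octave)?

The 7th of A♭7#5 (A♭ augmented seventh) is G♭; the 7th of F°7 is E𝄫.
G♭ up to E𝄫 is 8 semitones, a half step narrower than a major sixth, so the interval is minor.

minor 6th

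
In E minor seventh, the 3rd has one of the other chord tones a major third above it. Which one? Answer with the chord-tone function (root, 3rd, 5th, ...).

5th

Em7: E-G-B-D.
The 3rd is G. A major third above G is B.
B is the chord's 5th.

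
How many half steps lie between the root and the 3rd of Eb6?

4

Spelling the chord: Eb, G, Bb, C.
Eb to G is a major third: 4 semitones.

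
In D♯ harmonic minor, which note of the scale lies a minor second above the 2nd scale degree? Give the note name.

F#

The scale is D♯ E♯ F♯ G♯ A♯ B C𝄪.
The 2nd scale degree is E♯; a minor second above that is F♯ — scale degree 3.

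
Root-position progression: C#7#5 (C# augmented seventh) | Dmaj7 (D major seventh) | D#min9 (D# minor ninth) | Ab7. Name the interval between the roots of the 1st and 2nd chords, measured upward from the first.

The roots are C# and D.
C# up to D is 1 semitone, a half step narrower than a major second, so the interval is minor.

minor second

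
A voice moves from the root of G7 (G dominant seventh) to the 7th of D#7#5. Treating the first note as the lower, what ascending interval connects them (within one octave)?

G7 (G dominant seventh) has G as its root, and D#7#5 has C# as its 7th.
4 letter names make it a fourth; at 6 semitones (a half step wider than perfect) the quality is augmented.

augmented fourth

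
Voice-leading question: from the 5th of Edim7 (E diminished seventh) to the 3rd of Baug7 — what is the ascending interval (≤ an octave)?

Edim7 (E diminished seventh) has Bb as its 5th, and Baug7 has D# as its 3rd.
Bb up to D# is 5 semitones, a half step wider than a major third, so the interval is augmented.

augmented third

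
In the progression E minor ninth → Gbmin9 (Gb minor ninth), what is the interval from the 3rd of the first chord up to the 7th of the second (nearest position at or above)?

d7

E minor ninth has G as its 3rd, and Gbmin9 (Gb minor ninth) has Fb as its 7th.
From G to Fb: 9 semitones over a seventh = diminished.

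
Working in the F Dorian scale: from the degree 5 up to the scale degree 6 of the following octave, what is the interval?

F dorian: F G Ab Bb C D Eb.
Degree 5 = C; 6th scale degree (up an octave) = D.
From C to D is 14 semitones, exactly the major ninth.

major ninth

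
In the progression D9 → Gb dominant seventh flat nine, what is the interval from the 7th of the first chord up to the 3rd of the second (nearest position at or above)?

D9 has C as its 7th, and Gb dominant seventh flat nine has Bb as its 3rd.
7 letter names make it a seventh; at 10 semitones (a half step narrower than major) the quality is minor.

minor seventh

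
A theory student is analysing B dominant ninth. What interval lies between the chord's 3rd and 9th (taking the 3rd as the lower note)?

B9: B-D#-F#-A-C#.
That puts D# below C#.
7 letter names make it a seventh; at 10 semitones (a half step narrower than major) the quality is minor.

minor seventh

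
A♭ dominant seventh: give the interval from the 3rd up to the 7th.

A♭7: A♭–C–E♭–G♭.
3rd = C; 7th = G♭.
C up to G♭ is 6 semitones, a half step narrower than a perfect fifth, so the interval is diminished.

diminished fifth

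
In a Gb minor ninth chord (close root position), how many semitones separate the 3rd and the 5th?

4

The chord tones of Gb minor ninth are Gb-Bbb-Db-Fb-Ab.
Bbb to Db is a major third: 4 semitones.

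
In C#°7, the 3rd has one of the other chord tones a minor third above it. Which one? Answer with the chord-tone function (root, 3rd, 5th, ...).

C# diminished seventh: C#, E, G, Bb.
The 3rd is E. A minor third above E is G.
G is the chord's 5th.

5th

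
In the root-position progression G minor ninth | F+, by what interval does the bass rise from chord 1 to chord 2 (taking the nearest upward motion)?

The roots are G and F.
From G to F: 10 semitones over a seventh = minor.

minor 7th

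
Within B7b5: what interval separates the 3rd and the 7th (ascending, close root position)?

Spelling the chord: B D♯ F A.
That puts D♯ below A.
From D♯ to A: 6 semitones over a fifth = diminished.

d5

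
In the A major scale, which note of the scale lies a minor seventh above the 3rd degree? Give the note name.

The scale is A B C♯ D E F♯ G♯.
The 3rd degree is C♯; a minor seventh above that is B — scale degree 2.

B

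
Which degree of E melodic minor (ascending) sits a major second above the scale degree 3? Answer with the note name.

The scale is E F# G A B C# D#.
The scale degree 3 is G; a major second above that is A — scale degree 4.

A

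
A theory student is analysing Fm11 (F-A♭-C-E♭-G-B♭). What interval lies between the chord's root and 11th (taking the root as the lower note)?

The root is F and the 11th is B♭.
From F to B♭ is 17 semitones, exactly the perfect eleventh.

perfect eleventh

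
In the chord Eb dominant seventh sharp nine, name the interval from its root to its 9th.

augmented ninth

Eb dominant seventh sharp nine: Eb–G–Bb–Db–F#.
That puts Eb below F#.
From Eb to F#: 15 semitones over a ninth = augmented.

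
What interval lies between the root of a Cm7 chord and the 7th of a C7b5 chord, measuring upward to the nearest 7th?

Cm7 has C as its root, and C7b5 has B♭ as its 7th.
C up to B♭ is 10 semitones, a half step narrower than a major seventh, so the interval is minor.

minor 7th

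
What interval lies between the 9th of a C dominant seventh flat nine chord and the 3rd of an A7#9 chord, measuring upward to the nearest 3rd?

C dominant seventh flat nine has Db as its 9th, and A7#9 has C# as its 3rd.
From Db to C#: 12 semitones over a seventh = augmented.

augmented seventh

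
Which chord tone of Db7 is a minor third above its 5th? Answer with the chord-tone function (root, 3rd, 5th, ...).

Spelling the chord: Db F Ab Cb.
The 5th is Ab. A minor third above Ab is Cb.
Cb is the chord's 7th.

7th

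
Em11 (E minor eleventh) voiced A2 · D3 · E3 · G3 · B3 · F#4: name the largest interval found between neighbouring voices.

Adjacent intervals: A2→D3 = perfect fourth; D3→E3 = major second; E3→G3 = minor third; G3→B3 = major third; B3→F#4 = perfect fifth.
The largest is B3 to F#4, a perfect fifth (7 semitones).

perfect 5th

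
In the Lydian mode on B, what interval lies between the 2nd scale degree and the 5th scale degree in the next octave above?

perfect eleventh

The scale runs B C♯ D♯ E♯ F♯ G♯ A♯.
The 2nd scale degree is C♯ and the scale degree 5 (up an octave) is F♯.
From C♯ to F♯ is 17 semitones, exactly the perfect eleventh.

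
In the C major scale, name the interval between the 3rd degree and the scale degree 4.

m2

Spelling the C major scale: C D E F G A B.
That puts E below F.
From E to F: 1 semitone over a second = minor.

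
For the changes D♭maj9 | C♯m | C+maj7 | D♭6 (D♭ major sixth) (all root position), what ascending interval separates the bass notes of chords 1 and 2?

The roots are D♭ and C♯.
From D♭ to C♯: 12 semitones over a seventh = augmented.

augmented seventh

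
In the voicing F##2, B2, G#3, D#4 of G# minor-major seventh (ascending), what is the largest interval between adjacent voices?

major 6th

Adjacent intervals: F##2→B2 = diminished fourth; B2→G#3 = major sixth; G#3→D#4 = perfect fifth.
The largest is B2 to G#3, a major sixth (9 semitones).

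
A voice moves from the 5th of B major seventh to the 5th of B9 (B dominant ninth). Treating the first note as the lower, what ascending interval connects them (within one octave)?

perfect unison

B major seventh has F# as its 5th, and B9 (B dominant ninth) has F# as its 5th.
Counting 1 letters and 0 half steps from F# gives a perfect unison.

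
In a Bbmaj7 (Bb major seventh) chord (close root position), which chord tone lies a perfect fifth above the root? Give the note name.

F

Spelling the chord: Bb, D, F, A.
The root is Bb. A perfect fifth above Bb is F.
F is the chord's 5th.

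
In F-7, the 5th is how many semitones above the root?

Spelling the chord: F–A♭–C–E♭.
F to C is a perfect fifth: 7 semitones.

7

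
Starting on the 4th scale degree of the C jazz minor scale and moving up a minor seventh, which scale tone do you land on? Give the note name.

Eb

The scale is C D Eb F G A B.
The 4th scale degree is F; a minor seventh above that is Eb — scale degree 3.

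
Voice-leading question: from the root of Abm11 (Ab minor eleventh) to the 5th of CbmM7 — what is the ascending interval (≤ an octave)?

minor seventh

The root of Abm11 (Ab minor eleventh) is Ab; the 5th of CbmM7 is Gb.
Ab up to Gb is 10 semitones, a half step narrower than a major seventh, so the interval is minor.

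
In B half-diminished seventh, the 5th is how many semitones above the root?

6

Bm7b5 is spelled B–D–F–A.
B to F is a diminished fifth: 6 semitones.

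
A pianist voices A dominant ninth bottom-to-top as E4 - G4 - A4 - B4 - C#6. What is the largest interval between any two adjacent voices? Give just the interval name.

major ninth

Adjacent intervals: E4→G4 = minor third; G4→A4 = major second; A4→B4 = major second; B4→C#6 = major ninth.
The largest is B4 to C#6, a major ninth (14 semitones).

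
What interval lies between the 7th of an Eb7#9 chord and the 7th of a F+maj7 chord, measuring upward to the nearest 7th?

augmented second

Eb7#9 has Db as its 7th, and F+maj7 has E as its 7th.
Db up to E is 3 semitones, a half step wider than a major second, so the interval is augmented.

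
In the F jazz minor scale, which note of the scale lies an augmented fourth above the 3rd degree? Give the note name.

D

The scale is F G Ab Bb C D E.
The 3rd degree is Ab; an augmented fourth above that is D — scale degree 6.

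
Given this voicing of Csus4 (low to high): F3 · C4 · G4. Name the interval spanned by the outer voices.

The outer voices are F3 and G4.
F up to G spans 9 letter names and 14 semitones — a major ninth.

major ninth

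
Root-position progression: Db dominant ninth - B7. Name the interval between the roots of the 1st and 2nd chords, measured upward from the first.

augmented sixth

The roots are Db and B.
6 letter names make it a sixth; at 10 semitones (a half step wider than major) the quality is augmented.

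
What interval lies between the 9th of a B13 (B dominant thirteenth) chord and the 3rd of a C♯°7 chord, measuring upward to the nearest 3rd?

minor 3rd

B13 (B dominant thirteenth) has C♯ as its 9th, and C♯°7 has E as its 3rd.
From C♯ to E: 3 semitones over a third = minor.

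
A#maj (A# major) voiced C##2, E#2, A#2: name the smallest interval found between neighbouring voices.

minor third

Adjacent intervals: C##2→E#2 = minor third; E#2→A#2 = perfect fourth.
The smallest is C##2 to E#2, a minor third (3 semitones).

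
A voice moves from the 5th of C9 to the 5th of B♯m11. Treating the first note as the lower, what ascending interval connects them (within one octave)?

The 5th of C9 is G; the 5th of B♯m11 is F𝄪.
From G to F𝄪: 12 semitones over a seventh = augmented.

augmented seventh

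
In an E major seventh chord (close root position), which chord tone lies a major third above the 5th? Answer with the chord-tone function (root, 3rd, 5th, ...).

7th

EM7 (E major seventh) is spelled E–G♯–B–D♯.
The 5th is B. A major third above B is D♯.
D♯ is the chord's 7th.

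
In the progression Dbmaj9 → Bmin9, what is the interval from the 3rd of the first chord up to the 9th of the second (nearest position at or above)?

Dbmaj9 has F as its 3rd, and Bmin9 has C# as its 9th.
5 letter names make it a fifth; at 8 semitones (a half step wider than perfect) the quality is augmented.

augmented fifth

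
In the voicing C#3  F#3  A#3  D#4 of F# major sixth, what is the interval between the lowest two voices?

perfect fourth

Those voices are C#3 and F#3.
From C# to F# is 5 semitones, exactly the perfect fourth.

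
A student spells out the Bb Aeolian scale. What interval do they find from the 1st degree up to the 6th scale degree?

Spelling the Bb Aeolian scale: Bb C Db Eb F Gb Ab.
So we need the interval from Bb up to Gb.
Bb up to Gb is 8 semitones, a half step narrower than a major sixth, so the interval is minor.

minor sixth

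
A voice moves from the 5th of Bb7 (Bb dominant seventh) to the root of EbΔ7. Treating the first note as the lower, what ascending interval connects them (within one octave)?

minor seventh

The 5th of Bb7 (Bb dominant seventh) is F; the root of EbΔ7 is Eb.
From F to Eb: 10 semitones over a seventh = minor.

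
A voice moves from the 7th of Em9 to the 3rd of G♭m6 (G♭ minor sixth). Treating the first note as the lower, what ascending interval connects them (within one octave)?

d6

Em9 has D as its 7th, and G♭m6 (G♭ minor sixth) has B𝄫 as its 3rd.
6 letter names make it a sixth; at 7 semitones (a whole step narrower than major) the quality is diminished.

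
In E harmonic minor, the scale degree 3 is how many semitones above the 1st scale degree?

3

The scale is E F# G A B C D#.
E up to G is a minor third — 3 semitones.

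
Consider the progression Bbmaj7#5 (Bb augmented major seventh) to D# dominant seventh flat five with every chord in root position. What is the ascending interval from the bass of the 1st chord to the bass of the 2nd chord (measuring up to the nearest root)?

A3

The roots are Bb and D#.
3 letter names make it a third; at 5 semitones (a half step wider than major) the quality is augmented.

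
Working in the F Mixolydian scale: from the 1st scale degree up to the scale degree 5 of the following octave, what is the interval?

perfect 12th

The scale runs F G A B♭ C D E♭.
So we need the interval from F up to C.
From F to C is 19 semitones, exactly the perfect twelfth.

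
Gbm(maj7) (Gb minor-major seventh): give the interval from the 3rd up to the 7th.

Spelling the chord: Gb Bbb Db F.
That puts Bbb below F.
From Bbb to F: 8 semitones over a fifth = augmented.

augmented fifth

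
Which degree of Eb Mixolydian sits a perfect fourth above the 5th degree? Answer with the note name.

Eb

The scale is Eb F G Ab Bb C Db.
The 5th degree is Bb; a perfect fourth above that is Eb — scale degree 1.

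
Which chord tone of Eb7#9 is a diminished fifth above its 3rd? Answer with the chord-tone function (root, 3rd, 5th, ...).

Eb dominant seventh sharp nine: Eb G Bb Db F#.
The 3rd is G. A diminished fifth above G is Db.
Db is the chord's 7th.

7th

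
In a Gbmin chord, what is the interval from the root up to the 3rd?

minor third

Spelling the chord: Gb-Bbb-Db.
Root = Gb; 3rd = Bbb.
From Gb to Bbb: 3 semitones over a third = minor.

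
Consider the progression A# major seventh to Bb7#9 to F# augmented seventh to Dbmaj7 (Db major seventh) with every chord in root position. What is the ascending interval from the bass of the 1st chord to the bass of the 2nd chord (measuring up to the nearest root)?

The roots are A# and Bb.
A# up to Bb is 0 semitones, a whole step narrower than a major second, so the interval is diminished.

diminished second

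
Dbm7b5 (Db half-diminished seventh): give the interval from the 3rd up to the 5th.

minor 3rd

Spelling the chord: Db-Fb-Abb-Cb.
3rd = Fb; 5th = Abb.
From Fb to Abb: 3 semitones over a third = minor.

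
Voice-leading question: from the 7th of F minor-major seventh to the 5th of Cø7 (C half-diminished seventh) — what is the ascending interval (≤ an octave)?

diminished third

The 7th of F minor-major seventh is E; the 5th of Cø7 (C half-diminished seventh) is Gb.
E up to Gb is 2 semitones, a whole step narrower than a major third, so the interval is diminished.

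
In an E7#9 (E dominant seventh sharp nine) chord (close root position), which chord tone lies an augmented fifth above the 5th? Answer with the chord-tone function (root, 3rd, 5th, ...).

9th

E7#9: E-G#-B-D-F##.
The 5th is B. An augmented fifth above B is F##.
F## is the chord's 9th.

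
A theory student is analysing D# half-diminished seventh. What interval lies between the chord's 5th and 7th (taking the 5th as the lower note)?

M3

D# half-diminished seventh is spelled D# F# A C#.
The 5th is A and the 7th is C#.
Counting 3 letters and 4 half steps from A gives a major third.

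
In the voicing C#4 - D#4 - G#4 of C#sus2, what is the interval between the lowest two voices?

major second

Those voices are C#4 and D#4.
Counting 2 letters and 2 half steps from C# gives a major second.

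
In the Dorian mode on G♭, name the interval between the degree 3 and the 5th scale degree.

major third

The scale runs G♭ A♭ B𝄫 C♭ D♭ E♭ F♭.
Degree 3 = B𝄫; scale degree 5 = D♭.
B𝄫 up to D♭ spans 3 letter names and 4 semitones — a major third.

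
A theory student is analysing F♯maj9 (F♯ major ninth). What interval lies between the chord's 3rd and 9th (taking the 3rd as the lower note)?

minor 7th

Spelling the chord: F♯–A♯–C♯–E♯–G♯.
That puts A♯ below G♯.
From A♯ to G♯: 10 semitones over a seventh = minor.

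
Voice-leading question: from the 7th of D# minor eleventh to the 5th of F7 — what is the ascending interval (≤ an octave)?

diminished 8th

The 7th of D# minor eleventh is C#; the 5th of F7 is C.
C# up to C is 11 semitones, a half step narrower than a perfect octave, so the interval is diminished.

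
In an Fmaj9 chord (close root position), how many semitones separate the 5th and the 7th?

The chord tones of Fmaj9 are F–A–C–E–G.
C to E is a major third: 4 semitones.

4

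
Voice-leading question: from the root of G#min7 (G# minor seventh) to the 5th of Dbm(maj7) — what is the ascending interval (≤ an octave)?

diminished second

G#min7 (G# minor seventh) has G# as its root, and Dbm(maj7) has Ab as its 5th.
G# up to Ab is 0 semitones, a whole step narrower than a major second, so the interval is diminished.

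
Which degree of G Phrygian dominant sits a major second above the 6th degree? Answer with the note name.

The scale is G A♭ B C D E♭ F.
The 6th degree is E♭; a major second above that is F — scale degree 7.

F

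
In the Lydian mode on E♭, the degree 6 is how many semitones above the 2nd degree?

The scale is E♭ F G A B♭ C D.
F up to C is a perfect fifth — 7 semitones.

7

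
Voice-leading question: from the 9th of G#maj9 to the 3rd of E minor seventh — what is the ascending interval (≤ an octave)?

diminished seventh

G#maj9 has A# as its 9th, and E minor seventh has G as its 3rd.
A# up to G is 9 semitones, a whole step narrower than a major seventh, so the interval is diminished.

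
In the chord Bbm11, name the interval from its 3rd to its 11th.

Bbm11 (Bb minor eleventh): Bb-Db-F-Ab-C-Eb.
So we need the interval from Db up to Eb.
From Db to Eb is 14 semitones, exactly the major ninth.

major ninth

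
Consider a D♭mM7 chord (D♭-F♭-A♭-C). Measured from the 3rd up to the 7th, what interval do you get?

That puts F♭ below C.
From F♭ to C: 8 semitones over a fifth = augmented.

augmented fifth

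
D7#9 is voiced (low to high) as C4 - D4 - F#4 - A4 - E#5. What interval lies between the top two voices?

augmented fifth

Those voices are A4 and E#5.
A up to E# is 8 semitones, a half step wider than a perfect fifth, so the interval is augmented.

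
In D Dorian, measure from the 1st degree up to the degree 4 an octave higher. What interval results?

perfect eleventh

Spelling D Dorian: D E F G A B C.
The 1st degree is D and the scale degree 4 (up an octave) is G.
Counting 11 letters and 17 half steps from D gives a perfect eleventh.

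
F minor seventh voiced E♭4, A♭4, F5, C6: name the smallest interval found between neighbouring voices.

perfect fourth

Adjacent intervals: E♭4→A♭4 = perfect fourth; A♭4→F5 = major sixth; F5→C6 = perfect fifth.
The smallest is E♭4 to A♭4, a perfect fourth (5 semitones).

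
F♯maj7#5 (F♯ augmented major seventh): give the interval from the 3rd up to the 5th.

major 3rd

Spelling the chord: F♯–A♯–C𝄪–E♯.
3rd = A♯; 5th = C𝄪.
Counting 3 letters and 4 half steps from A♯ gives a major third.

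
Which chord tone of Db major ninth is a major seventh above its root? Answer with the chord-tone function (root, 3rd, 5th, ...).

7th

Spelling the chord: Db F Ab C Eb.
The root is Db. A major seventh above Db is C.
C is the chord's 7th.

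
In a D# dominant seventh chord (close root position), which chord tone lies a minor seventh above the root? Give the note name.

Spelling the chord: D#-F##-A#-C#.
The root is D#. A minor seventh above D# is C#.
C# is the chord's 7th.

C#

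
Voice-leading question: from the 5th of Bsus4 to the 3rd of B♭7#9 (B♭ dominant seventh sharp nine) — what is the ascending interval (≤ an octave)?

minor 6th

Bsus4 has F♯ as its 5th, and B♭7#9 (B♭ dominant seventh sharp nine) has D as its 3rd.
From F♯ to D: 8 semitones over a sixth = minor.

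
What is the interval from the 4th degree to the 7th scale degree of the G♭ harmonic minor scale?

augmented fourth

The scale runs G♭ A♭ B𝄫 C♭ D♭ E𝄫 F.
So we need the interval from C♭ up to F.
From C♭ to F: 6 semitones over a fourth = augmented.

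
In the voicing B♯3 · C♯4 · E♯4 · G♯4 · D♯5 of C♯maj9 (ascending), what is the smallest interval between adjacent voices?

Adjacent intervals: B♯3→C♯4 = minor second; C♯4→E♯4 = major third; E♯4→G♯4 = minor third; G♯4→D♯5 = perfect fifth.
The smallest is B♯3 to C♯4, a minor second (1 semitone).

m2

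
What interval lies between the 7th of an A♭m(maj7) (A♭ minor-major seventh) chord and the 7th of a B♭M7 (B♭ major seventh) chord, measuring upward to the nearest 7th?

major 2nd

The 7th of A♭m(maj7) (A♭ minor-major seventh) is G; the 7th of B♭M7 (B♭ major seventh) is A.
Counting 2 letters and 2 half steps from G gives a major second.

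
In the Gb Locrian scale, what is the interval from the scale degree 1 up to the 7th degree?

Spelling the Gb Locrian scale: Gb Abb Bbb Cb Dbb Ebb Fb.
The scale degree 1 is Gb and the 7th scale degree is Fb.
Gb up to Fb is 10 semitones, a half step narrower than a major seventh, so the interval is minor.

minor 7th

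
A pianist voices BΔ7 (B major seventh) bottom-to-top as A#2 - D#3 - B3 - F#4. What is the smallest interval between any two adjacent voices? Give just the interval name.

perfect 4th

Adjacent intervals: A#2→D#3 = perfect fourth; D#3→B3 = minor sixth; B3→F#4 = perfect fifth.
The smallest is A#2 to D#3, a perfect fourth (5 semitones).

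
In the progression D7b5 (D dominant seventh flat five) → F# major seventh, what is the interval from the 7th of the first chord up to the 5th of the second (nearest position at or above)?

The 7th of D7b5 (D dominant seventh flat five) is C; the 5th of F# major seventh is C#.
From C to C#: 1 semitone over a unison = augmented.

augmented unison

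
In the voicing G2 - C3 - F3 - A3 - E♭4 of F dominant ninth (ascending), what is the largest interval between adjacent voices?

Adjacent intervals: G2→C3 = perfect fourth; C3→F3 = perfect fourth; F3→A3 = major third; A3→E♭4 = diminished fifth.
The largest is A3 to E♭4, a diminished fifth (6 semitones).

diminished fifth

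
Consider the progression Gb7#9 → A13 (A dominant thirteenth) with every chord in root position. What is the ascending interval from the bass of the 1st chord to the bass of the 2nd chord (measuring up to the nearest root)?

The roots are Gb and A.
Gb up to A is 3 semitones, a half step wider than a major second, so the interval is augmented.

A2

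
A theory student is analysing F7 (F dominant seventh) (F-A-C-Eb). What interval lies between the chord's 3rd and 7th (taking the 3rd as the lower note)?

diminished 5th

So we need the interval from A up to Eb.
From A to Eb: 6 semitones over a fifth = diminished.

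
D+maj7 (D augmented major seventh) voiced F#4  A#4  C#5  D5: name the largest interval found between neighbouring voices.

Adjacent intervals: F#4→A#4 = major third; A#4→C#5 = minor third; C#5→D5 = minor second.
The largest is F#4 to A#4, a major third (4 semitones).

major third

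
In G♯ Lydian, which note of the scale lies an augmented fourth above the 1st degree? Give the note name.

The scale is G♯ A♯ B♯ C𝄪 D♯ E♯ F𝄪.
The 1st degree is G♯; an augmented fourth above that is C𝄪 — scale degree 4.

C##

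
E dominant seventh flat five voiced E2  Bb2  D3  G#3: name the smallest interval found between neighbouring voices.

major third

Adjacent intervals: E2→Bb2 = diminished fifth; Bb2→D3 = major third; D3→G#3 = augmented fourth.
The smallest is Bb2 to D3, a major third (4 semitones).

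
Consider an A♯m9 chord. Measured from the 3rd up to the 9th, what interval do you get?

major 7th

A♯m9 is spelled A♯-C♯-E♯-G♯-B♯.
So we need the interval from C♯ up to B♯.
C♯ up to B♯ spans 7 letter names and 11 semitones — a major seventh.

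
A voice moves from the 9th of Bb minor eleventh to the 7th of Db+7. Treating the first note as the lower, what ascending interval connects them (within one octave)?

Bb minor eleventh has C as its 9th, and Db+7 has Cb as its 7th.
C up to Cb is 11 semitones, a half step narrower than a perfect octave, so the interval is diminished.

diminished 8th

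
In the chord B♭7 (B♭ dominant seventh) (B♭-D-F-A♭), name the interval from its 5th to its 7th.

5th = F; 7th = A♭.
3 letter names make it a third; at 3 semitones (a half step narrower than major) the quality is minor.

minor 3rd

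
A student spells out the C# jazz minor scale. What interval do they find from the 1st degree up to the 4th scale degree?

perfect 4th

The scale runs C# D# E F# G# A# B#.
The 1st degree is C# and the 4th scale degree is F#.
Counting 4 letters and 5 half steps from C# gives a perfect fourth.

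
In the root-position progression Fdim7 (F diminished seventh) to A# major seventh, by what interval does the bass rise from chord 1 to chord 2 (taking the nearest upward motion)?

The roots are F and A#.
3 letter names make it a third; at 5 semitones (a half step wider than major) the quality is augmented.

augmented third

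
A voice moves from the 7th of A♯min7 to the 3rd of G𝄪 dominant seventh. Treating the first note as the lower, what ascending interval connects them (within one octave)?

A3

The 7th of A♯min7 is G♯; the 3rd of G𝄪 dominant seventh is B𝄪.
3 letter names make it a third; at 5 semitones (a half step wider than major) the quality is augmented.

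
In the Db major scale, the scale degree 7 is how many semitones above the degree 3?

The scale is Db Eb F Gb Ab Bb C.
F up to C is a perfect fifth — 7 semitones.

7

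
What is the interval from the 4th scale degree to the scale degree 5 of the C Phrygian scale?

Spelling the C Phrygian scale: C Db Eb F G Ab Bb.
4th scale degree = F; scale degree 5 = G.
Counting 2 letters and 2 half steps from F gives a major second.

M2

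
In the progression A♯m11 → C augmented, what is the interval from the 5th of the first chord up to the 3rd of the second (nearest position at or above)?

The 5th of A♯m11 is E♯; the 3rd of C augmented is E.
8 letter names make it an octave; at 11 semitones (a half step narrower than perfect) the quality is diminished.

d8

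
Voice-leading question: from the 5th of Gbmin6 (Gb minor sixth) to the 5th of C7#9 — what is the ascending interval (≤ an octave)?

augmented fourth

The 5th of Gbmin6 (Gb minor sixth) is Db; the 5th of C7#9 is G.
4 letter names make it a fourth; at 6 semitones (a half step wider than perfect) the quality is augmented.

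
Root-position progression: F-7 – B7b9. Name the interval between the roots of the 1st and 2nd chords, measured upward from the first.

augmented fourth

The roots are F and B.
4 letter names make it a fourth; at 6 semitones (a half step wider than perfect) the quality is augmented.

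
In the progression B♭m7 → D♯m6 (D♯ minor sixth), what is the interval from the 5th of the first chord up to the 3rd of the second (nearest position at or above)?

augmented unison

B♭m7 has F as its 5th, and D♯m6 (D♯ minor sixth) has F♯ as its 3rd.
1 letter names make it a unison; at 1 semitone (a half step wider than perfect) the quality is augmented.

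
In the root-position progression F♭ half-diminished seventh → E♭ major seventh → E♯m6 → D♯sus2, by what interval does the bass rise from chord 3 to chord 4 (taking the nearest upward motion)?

The roots are E♯ and D♯.
7 letter names make it a seventh; at 10 semitones (a half step narrower than major) the quality is minor.

minor seventh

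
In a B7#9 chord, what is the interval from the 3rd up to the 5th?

minor third

B7#9 is spelled B-D♯-F♯-A-C𝄪.
3rd = D♯; 5th = F♯.
3 letter names make it a third; at 3 semitones (a half step narrower than major) the quality is minor.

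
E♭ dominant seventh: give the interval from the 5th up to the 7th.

m3

Spelling the chord: E♭-G-B♭-D♭.
The 5th is B♭ and the 7th is D♭.
B♭ up to D♭ is 3 semitones, a half step narrower than a major third, so the interval is minor.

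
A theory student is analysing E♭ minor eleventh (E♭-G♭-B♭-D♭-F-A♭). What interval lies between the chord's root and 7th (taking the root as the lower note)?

minor 7th

Root = E♭; 7th = D♭.
E♭ up to D♭ is 10 semitones, a half step narrower than a major seventh, so the interval is minor.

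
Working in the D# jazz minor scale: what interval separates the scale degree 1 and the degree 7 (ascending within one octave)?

The scale runs D# E# F# G# A# B# C##.
Scale degree 1 = D#; degree 7 = C##.
D# up to C## spans 7 letter names and 11 semitones — a major seventh.

major seventh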